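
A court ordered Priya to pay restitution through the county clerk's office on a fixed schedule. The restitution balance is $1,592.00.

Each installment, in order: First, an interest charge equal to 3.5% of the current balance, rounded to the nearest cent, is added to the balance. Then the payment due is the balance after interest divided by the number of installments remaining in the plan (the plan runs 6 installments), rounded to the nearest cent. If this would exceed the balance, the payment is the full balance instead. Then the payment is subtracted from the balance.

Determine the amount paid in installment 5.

# | Opening | Interest | Payment | End bal
1 | $1,592.00 | $55.72 | $274.62 | $1,373.10
2 | $1,373.10 | $48.06 | $284.23 | $1,136.93
3 | $1,136.93 | $39.79 | $294.18 | $882.54
4 | $882.54 | $30.89 | $304.48 | $608.95
5 | $608.95 | $21.31 | $315.13 | $315.13

$315.13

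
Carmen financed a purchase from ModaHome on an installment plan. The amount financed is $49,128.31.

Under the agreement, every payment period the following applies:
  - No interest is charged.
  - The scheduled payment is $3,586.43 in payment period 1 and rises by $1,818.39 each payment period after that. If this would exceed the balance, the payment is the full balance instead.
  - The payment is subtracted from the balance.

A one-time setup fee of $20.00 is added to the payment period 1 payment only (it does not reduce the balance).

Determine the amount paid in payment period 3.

Payment period 1: opening $49,128.31; payment $3,586.43 (+ $20.00 fee); balance $45,541.88
Payment period 2: opening $45,541.88; payment $5,404.82; balance $40,137.06
Payment period 3: opening $40,137.06; payment $7,223.21; balance $32,913.85

$7,223.21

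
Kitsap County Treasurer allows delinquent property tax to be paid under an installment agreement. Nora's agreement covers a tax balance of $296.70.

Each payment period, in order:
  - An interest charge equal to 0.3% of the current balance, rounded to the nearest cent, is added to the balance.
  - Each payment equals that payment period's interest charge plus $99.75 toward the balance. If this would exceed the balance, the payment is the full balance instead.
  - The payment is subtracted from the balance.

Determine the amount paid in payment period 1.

Payment period 1: opening $296.70; interest $0.89 → $297.59; payment $100.64; balance $196.95

$100.64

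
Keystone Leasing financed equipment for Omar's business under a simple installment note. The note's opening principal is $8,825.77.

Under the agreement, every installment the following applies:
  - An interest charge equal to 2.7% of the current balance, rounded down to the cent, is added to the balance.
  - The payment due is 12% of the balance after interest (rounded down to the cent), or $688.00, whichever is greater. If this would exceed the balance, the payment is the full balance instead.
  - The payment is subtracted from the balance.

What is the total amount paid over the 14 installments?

# | Opening | Interest | Payment | End bal
1 | $8,825.77 | $238.29 | $1,087.68 | $7,976.38
2 | $7,976.38 | $215.36 | $983.00 | $7,208.74
3 | $7,208.74 | $194.63 | $888.40 | $6,514.97
4 | $6,514.97 | $175.90 | $802.90 | $5,887.97
5 | $5,887.97 | $158.97 | $725.63 | $5,321.31
6 | $5,321.31 | $143.67 | $688.00 | $4,776.98
7 | $4,776.98 | $128.97 | $688.00 | $4,217.95
8 | $4,217.95 | $113.88 | $688.00 | $3,643.83
9 | $3,643.83 | $98.38 | $688.00 | $3,054.21
10 | $3,054.21 | $82.46 | $688.00 | $2,448.67
11 | $2,448.67 | $66.11 | $688.00 | $1,826.78
12 | $1,826.78 | $49.32 | $688.00 | $1,188.10
13 | $1,188.10 | $32.07 | $688.00 | $532.17
14 | $532.17 | $14.36 | $546.53 | $0.00
Total paid: $10,538.14

$10,538.14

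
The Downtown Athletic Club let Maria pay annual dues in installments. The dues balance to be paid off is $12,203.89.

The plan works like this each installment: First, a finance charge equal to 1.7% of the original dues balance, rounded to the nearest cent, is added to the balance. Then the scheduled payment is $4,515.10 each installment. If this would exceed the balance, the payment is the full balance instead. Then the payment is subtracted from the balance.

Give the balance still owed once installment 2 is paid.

Installment 1: $12,203.89 +$207.47 interest = $12,411.36; pay $4,515.10 → $7,896.26
Installment 2: $7,896.26 +$207.47 interest = $8,103.73; pay $4,515.10 → $3,588.63

$3,588.63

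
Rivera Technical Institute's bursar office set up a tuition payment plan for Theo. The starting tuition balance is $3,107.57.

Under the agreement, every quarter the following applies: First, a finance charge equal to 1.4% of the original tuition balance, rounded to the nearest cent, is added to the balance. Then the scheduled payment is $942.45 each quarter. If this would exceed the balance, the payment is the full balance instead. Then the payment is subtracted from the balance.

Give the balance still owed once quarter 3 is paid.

Quarter 1: opening $3,107.57; interest $43.51 → $3,151.08; payment $942.45; balance $2,208.63
Quarter 2: opening $2,208.63; interest $43.51 → $2,252.14; payment $942.45; balance $1,309.69
Quarter 3: opening $1,309.69; interest $43.51 → $1,353.20; payment $942.45; balance $410.75

$410.75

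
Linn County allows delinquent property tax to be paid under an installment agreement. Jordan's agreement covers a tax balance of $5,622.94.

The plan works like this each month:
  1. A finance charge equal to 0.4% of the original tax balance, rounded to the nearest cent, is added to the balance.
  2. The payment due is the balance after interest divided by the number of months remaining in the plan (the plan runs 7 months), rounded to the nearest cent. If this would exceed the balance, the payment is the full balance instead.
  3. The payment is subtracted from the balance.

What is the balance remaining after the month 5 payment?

Month 1: $5,622.94 +$22.49 interest = $5,645.43; pay $806.49 → $4,838.94
Month 2: $4,838.94 +$22.49 interest = $4,861.43; pay $810.24 → $4,051.19
Month 3: $4,051.19 +$22.49 interest = $4,073.68; pay $814.74 → $3,258.94
Month 4: $3,258.94 +$22.49 interest = $3,281.43; pay $820.36 → $2,461.07
Month 5: $2,461.07 +$22.49 interest = $2,483.56; pay $827.85 → $1,655.71

$1,655.71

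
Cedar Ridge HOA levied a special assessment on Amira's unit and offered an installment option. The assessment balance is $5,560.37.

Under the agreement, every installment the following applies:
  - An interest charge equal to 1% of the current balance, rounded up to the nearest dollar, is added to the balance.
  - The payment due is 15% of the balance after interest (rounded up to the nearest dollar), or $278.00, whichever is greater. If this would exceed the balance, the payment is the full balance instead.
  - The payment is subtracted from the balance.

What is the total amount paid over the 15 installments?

$5,904.37

Installment 1: $5,560.37 +$56.00 interest = $5,616.37; pay $843.00 → $4,773.37
Installment 2: $4,773.37 +$48.00 interest = $4,821.37; pay $724.00 → $4,097.37
Installment 3: $4,097.37 +$41.00 interest = $4,138.37; pay $621.00 → $3,517.37
Installment 4: $3,517.37 +$36.00 interest = $3,553.37; pay $534.00 → $3,019.37
Installment 5: $3,019.37 +$31.00 interest = $3,050.37; pay $458.00 → $2,592.37
Installment 6: $2,592.37 +$26.00 interest = $2,618.37; pay $393.00 → $2,225.37
Installment 7: $2,225.37 +$23.00 interest = $2,248.37; pay $338.00 → $1,910.37
Installment 8: $1,910.37 +$20.00 interest = $1,930.37; pay $290.00 → $1,640.37
Installment 9: $1,640.37 +$17.00 interest = $1,657.37; pay $278.00 → $1,379.37
Installment 10: $1,379.37 +$14.00 interest = $1,393.37; pay $278.00 → $1,115.37
Installment 11: $1,115.37 +$12.00 interest = $1,127.37; pay $278.00 → $849.37
Installment 12: $849.37 +$9.00 interest = $858.37; pay $278.00 → $580.37
Installment 13: $580.37 +$6.00 interest = $586.37; pay $278.00 → $308.37
Installment 14: $308.37 +$4.00 interest = $312.37; pay $278.00 → $34.37
Installment 15: $34.37 +$1.00 interest = $35.37; pay $35.37 → $0.00
Total paid: $5,904.37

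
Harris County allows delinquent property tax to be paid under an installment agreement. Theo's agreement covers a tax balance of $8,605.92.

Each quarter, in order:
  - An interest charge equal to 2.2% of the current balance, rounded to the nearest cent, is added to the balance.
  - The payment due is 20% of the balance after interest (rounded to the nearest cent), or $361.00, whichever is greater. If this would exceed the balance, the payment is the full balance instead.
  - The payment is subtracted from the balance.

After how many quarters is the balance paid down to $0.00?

Quarter 1: $8,605.92 +$189.33 interest = $8,795.25; pay $1,759.05 → $7,036.20
Quarter 2: $7,036.20 +$154.80 interest = $7,191.00; pay $1,438.20 → $5,752.80
Quarter 3: $5,752.80 +$126.56 interest = $5,879.36; pay $1,175.87 → $4,703.49
Quarter 4: $4,703.49 +$103.48 interest = $4,806.97; pay $961.39 → $3,845.58
Quarter 5: $3,845.58 +$84.60 interest = $3,930.18; pay $786.04 → $3,144.14
Quarter 6: $3,144.14 +$69.17 interest = $3,213.31; pay $642.66 → $2,570.65
Quarter 7: $2,570.65 +$56.55 interest = $2,627.20; pay $525.44 → $2,101.76
Quarter 8: $2,101.76 +$46.24 interest = $2,148.00; pay $429.60 → $1,718.40
Quarter 9: $1,718.40 +$37.80 interest = $1,756.20; pay $361.00 → $1,395.20
Quarter 10: $1,395.20 +$30.69 interest = $1,425.89; pay $361.00 → $1,064.89
Quarter 11: $1,064.89 +$23.43 interest = $1,088.32; pay $361.00 → $727.32
Quarter 12: $727.32 +$16.00 interest = $743.32; pay $361.00 → $382.32
Quarter 13: $382.32 +$8.41 interest = $390.73; pay $361.00 → $29.73
Quarter 14: $29.73 +$0.65 interest = $30.38; pay $30.38 → $0.00
Balance reaches $0.00 in quarter 14.

14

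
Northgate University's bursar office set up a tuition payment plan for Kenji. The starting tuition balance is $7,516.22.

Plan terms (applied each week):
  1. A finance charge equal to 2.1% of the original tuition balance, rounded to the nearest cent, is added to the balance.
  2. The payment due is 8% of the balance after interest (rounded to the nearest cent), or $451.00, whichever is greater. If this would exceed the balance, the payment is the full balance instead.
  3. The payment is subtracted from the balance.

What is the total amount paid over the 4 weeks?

$2,248.22

Week 1: opening $7,516.22; interest $157.84 → $7,674.06; payment $613.92; balance $7,060.14
Week 2: opening $7,060.14; interest $157.84 → $7,217.98; payment $577.44; balance $6,640.54
Week 3: opening $6,640.54; interest $157.84 → $6,798.38; payment $543.87; balance $6,254.51
Week 4: opening $6,254.51; interest $157.84 → $6,412.35; payment $512.99; balance $5,899.36
Total paid: $2,248.22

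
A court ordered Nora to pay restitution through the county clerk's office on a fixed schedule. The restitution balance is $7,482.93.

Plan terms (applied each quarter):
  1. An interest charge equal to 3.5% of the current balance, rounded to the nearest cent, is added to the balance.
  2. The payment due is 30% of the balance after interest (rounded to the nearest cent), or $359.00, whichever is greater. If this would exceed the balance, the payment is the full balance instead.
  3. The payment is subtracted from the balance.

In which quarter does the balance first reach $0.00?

Quarter 1: $7,482.93 +$261.90 interest = $7,744.83; pay $2,323.45 → $5,421.38
Quarter 2: $5,421.38 +$189.75 interest = $5,611.13; pay $1,683.34 → $3,927.79
Quarter 3: $3,927.79 +$137.47 interest = $4,065.26; pay $1,219.58 → $2,845.68
Quarter 4: $2,845.68 +$99.60 interest = $2,945.28; pay $883.58 → $2,061.70
Quarter 5: $2,061.70 +$72.16 interest = $2,133.86; pay $640.16 → $1,493.70
Quarter 6: $1,493.70 +$52.28 interest = $1,545.98; pay $463.79 → $1,082.19
Quarter 7: $1,082.19 +$37.88 interest = $1,120.07; pay $359.00 → $761.07
Quarter 8: $761.07 +$26.64 interest = $787.71; pay $359.00 → $428.71
Quarter 9: $428.71 +$15.00 interest = $443.71; pay $359.00 → $84.71
Quarter 10: $84.71 +$2.96 interest = $87.67; pay $87.67 → $0.00
Balance reaches $0.00 in quarter 10.

10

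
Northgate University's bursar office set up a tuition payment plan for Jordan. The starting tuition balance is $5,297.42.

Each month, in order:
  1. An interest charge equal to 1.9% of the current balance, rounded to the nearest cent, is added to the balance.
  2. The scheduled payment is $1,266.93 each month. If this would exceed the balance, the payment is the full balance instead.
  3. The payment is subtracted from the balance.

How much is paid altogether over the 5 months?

Month 1: $5,297.42 +$100.65 interest = $5,398.07; pay $1,266.93 → $4,131.14
Month 2: $4,131.14 +$78.49 interest = $4,209.63; pay $1,266.93 → $2,942.70
Month 3: $2,942.70 +$55.91 interest = $2,998.61; pay $1,266.93 → $1,731.68
Month 4: $1,731.68 +$32.90 interest = $1,764.58; pay $1,266.93 → $497.65
Month 5: $497.65 +$9.46 interest = $507.11; pay $507.11 → $0.00
Total paid: $5,574.83

$5,574.83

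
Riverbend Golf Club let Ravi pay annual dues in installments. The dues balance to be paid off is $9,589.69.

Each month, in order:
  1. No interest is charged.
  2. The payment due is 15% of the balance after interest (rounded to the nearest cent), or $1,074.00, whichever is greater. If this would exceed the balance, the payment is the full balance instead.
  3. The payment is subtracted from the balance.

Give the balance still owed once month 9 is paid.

Month 1: $9,589.69 − $1,438.45 → $8,151.24
Month 2: $8,151.24 − $1,222.69 → $6,928.55
Month 3: $6,928.55 − $1,074.00 → $5,854.55
Month 4: $5,854.55 − $1,074.00 → $4,780.55
Month 5: $4,780.55 − $1,074.00 → $3,706.55
Month 6: $3,706.55 − $1,074.00 → $2,632.55
Month 7: $2,632.55 − $1,074.00 → $1,558.55
Month 8: $1,558.55 − $1,074.00 → $484.55
Month 9: $484.55 − $484.55 → $0.00

$0.00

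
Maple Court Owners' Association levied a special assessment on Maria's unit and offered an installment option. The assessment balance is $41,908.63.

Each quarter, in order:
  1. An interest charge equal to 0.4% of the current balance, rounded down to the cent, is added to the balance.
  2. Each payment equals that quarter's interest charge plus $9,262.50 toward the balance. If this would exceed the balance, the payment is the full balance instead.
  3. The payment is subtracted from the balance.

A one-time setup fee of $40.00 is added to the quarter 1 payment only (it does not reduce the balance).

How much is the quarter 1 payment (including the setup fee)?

Quarter 1: $41,908.63 +$167.63 interest = $42,076.26; pay $9,430.13 (+ $40.00 fee) → $32,646.13

$9,470.13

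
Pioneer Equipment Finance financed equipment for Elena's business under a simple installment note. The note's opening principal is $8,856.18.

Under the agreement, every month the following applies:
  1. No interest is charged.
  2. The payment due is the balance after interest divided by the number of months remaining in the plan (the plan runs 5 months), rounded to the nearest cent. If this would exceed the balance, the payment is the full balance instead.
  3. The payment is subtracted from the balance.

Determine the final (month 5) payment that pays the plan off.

Month 1: opening $8,856.18; payment $1,771.24; balance $7,084.94
Month 2: opening $7,084.94; payment $1,771.24; balance $5,313.70
Month 3: opening $5,313.70; payment $1,771.23; balance $3,542.47
Month 4: opening $3,542.47; payment $1,771.24; balance $1,771.23
Month 5: opening $1,771.23; payment $1,771.23; balance $0.00

$1,771.23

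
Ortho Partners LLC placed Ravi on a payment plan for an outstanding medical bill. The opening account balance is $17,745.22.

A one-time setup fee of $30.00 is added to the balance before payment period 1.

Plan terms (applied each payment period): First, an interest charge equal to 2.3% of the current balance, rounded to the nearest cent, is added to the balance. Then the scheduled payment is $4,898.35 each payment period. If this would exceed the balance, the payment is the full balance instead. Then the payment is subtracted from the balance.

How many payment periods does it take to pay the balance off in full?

4

Payment period 1: opening $17,775.22; interest $408.83 → $18,184.05; payment $4,898.35; balance $13,285.70
Payment period 2: opening $13,285.70; interest $305.57 → $13,591.27; payment $4,898.35; balance $8,692.92
Payment period 3: opening $8,692.92; interest $199.94 → $8,892.86; payment $4,898.35; balance $3,994.51
Payment period 4: opening $3,994.51; interest $91.87 → $4,086.38; payment $4,086.38; balance $0.00
Balance reaches $0.00 in payment period 4.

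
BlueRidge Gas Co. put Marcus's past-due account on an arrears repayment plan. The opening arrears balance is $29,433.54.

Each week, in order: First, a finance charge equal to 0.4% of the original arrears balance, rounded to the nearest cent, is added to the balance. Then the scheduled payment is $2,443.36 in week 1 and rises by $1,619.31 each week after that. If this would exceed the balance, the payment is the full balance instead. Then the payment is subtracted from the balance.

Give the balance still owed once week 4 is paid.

Week 1: $29,433.54 +$117.73 interest = $29,551.27; pay $2,443.36 → $27,107.91
Week 2: $27,107.91 +$117.73 interest = $27,225.64; pay $4,062.67 → $23,162.97
Week 3: $23,162.97 +$117.73 interest = $23,280.70; pay $5,681.98 → $17,598.72
Week 4: $17,598.72 +$117.73 interest = $17,716.45; pay $7,301.29 → $10,415.16

$10,415.16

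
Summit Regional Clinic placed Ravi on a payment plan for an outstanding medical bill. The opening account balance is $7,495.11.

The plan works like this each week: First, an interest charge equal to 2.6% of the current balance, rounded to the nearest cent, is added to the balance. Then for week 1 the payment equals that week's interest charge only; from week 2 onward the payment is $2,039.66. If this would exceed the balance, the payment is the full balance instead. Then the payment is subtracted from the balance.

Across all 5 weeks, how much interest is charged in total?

$681.56

Week 1: $7,495.11 +$194.87 interest = $7,689.98; pay $194.87 → $7,495.11
Week 2: $7,495.11 +$194.87 interest = $7,689.98; pay $2,039.66 → $5,650.32
Week 3: $5,650.32 +$146.91 interest = $5,797.23; pay $2,039.66 → $3,757.57
Week 4: $3,757.57 +$97.70 interest = $3,855.27; pay $2,039.66 → $1,815.61
Week 5: $1,815.61 +$47.21 interest = $1,862.82; pay $1,862.82 → $0.00
Total interest: $194.87 + $194.87 + $146.91 + $97.70 + $47.21 = $681.56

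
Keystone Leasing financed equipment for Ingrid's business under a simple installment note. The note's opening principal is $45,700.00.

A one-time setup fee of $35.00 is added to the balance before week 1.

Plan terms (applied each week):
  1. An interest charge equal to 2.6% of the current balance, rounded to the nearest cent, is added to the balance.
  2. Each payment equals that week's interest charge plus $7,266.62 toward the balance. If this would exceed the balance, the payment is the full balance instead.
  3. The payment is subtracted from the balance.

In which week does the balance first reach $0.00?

Week 1: $45,735.00 +$1,189.11 interest = $46,924.11; pay $8,455.73 → $38,468.38
Week 2: $38,468.38 +$1,000.18 interest = $39,468.56; pay $8,266.80 → $31,201.76
Week 3: $31,201.76 +$811.25 interest = $32,013.01; pay $8,077.87 → $23,935.14
Week 4: $23,935.14 +$622.31 interest = $24,557.45; pay $7,888.93 → $16,668.52
Week 5: $16,668.52 +$433.38 interest = $17,101.90; pay $7,700.00 → $9,401.90
Week 6: $9,401.90 +$244.45 interest = $9,646.35; pay $7,511.07 → $2,135.28
Week 7: $2,135.28 +$55.52 interest = $2,190.80; pay $2,190.80 → $0.00
Balance reaches $0.00 in week 7.

7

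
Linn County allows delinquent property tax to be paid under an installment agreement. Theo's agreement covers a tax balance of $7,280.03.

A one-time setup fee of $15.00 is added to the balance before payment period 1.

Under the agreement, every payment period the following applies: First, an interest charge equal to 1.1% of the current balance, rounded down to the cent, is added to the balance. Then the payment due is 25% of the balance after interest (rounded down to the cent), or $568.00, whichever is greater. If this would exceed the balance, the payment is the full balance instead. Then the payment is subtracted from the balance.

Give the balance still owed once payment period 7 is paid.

$726.66

Payment period 1: opening $7,295.03; interest $80.24 → $7,375.27; payment $1,843.81; balance $5,531.46
Payment period 2: opening $5,531.46; interest $60.84 → $5,592.30; payment $1,398.07; balance $4,194.23
Payment period 3: opening $4,194.23; interest $46.13 → $4,240.36; payment $1,060.09; balance $3,180.27
Payment period 4: opening $3,180.27; interest $34.98 → $3,215.25; payment $803.81; balance $2,411.44
Payment period 5: opening $2,411.44; interest $26.52 → $2,437.96; payment $609.49; balance $1,828.47
Payment period 6: opening $1,828.47; interest $20.11 → $1,848.58; payment $568.00; balance $1,280.58
Payment period 7: opening $1,280.58; interest $14.08 → $1,294.66; payment $568.00; balance $726.66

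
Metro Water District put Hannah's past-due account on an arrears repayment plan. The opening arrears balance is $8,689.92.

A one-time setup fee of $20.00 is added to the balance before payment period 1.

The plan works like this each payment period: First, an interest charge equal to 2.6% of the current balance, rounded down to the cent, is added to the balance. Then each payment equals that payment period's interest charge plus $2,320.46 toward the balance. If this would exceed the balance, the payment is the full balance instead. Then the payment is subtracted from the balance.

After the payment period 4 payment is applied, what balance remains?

Payment period 1: $8,709.92 +$226.45 interest = $8,936.37; pay $2,546.91 → $6,389.46
Payment period 2: $6,389.46 +$166.12 interest = $6,555.58; pay $2,486.58 → $4,069.00
Payment period 3: $4,069.00 +$105.79 interest = $4,174.79; pay $2,426.25 → $1,748.54
Payment period 4: $1,748.54 +$45.46 interest = $1,794.00; pay $1,794.00 → $0.00

$0.00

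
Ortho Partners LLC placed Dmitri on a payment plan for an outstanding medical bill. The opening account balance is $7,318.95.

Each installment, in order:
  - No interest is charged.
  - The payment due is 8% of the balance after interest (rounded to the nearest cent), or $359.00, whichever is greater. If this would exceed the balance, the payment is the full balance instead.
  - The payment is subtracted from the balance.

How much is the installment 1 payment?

# | Opening | Payment | End bal
1 | $7,318.95 | $585.52 | $6,733.43

$585.52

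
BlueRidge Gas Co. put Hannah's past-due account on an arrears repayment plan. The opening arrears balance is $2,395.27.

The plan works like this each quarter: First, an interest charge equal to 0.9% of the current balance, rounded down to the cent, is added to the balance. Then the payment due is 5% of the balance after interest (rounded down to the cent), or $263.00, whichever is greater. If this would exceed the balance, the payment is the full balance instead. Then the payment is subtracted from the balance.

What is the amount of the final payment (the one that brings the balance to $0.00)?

# | Opening | Interest | Payment | End bal
1 | $2,395.27 | $21.55 | $263.00 | $2,153.82
2 | $2,153.82 | $19.38 | $263.00 | $1,910.20
3 | $1,910.20 | $17.19 | $263.00 | $1,664.39
4 | $1,664.39 | $14.97 | $263.00 | $1,416.36
5 | $1,416.36 | $12.74 | $263.00 | $1,166.10
6 | $1,166.10 | $10.49 | $263.00 | $913.59
7 | $913.59 | $8.22 | $263.00 | $658.81
8 | $658.81 | $5.92 | $263.00 | $401.73
9 | $401.73 | $3.61 | $263.00 | $142.34
10 | $142.34 | $1.28 | $143.62 | $0.00

$143.62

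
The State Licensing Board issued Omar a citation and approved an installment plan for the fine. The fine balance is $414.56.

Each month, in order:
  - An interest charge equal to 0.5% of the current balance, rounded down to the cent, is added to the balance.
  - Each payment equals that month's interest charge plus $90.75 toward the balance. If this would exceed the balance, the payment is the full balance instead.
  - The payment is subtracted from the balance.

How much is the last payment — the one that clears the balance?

$51.81

Month 1: opening $414.56; interest $2.07 → $416.63; payment $92.82; balance $323.81
Month 2: opening $323.81; interest $1.61 → $325.42; payment $92.36; balance $233.06
Month 3: opening $233.06; interest $1.16 → $234.22; payment $91.91; balance $142.31
Month 4: opening $142.31; interest $0.71 → $143.02; payment $91.46; balance $51.56
Month 5: opening $51.56; interest $0.25 → $51.81; payment $51.81; balance $0.00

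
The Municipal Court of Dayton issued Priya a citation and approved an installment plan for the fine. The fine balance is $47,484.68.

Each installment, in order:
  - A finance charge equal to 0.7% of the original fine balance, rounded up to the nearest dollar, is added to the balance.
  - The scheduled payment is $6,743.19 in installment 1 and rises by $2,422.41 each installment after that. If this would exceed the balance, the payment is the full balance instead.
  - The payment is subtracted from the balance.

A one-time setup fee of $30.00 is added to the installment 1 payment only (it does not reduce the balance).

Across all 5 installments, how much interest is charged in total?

$1,665.00

Installment 1: opening $47,484.68; interest $333.00 → $47,817.68; payment $6,743.19 (+ $30.00 fee); balance $41,074.49
Installment 2: opening $41,074.49; interest $333.00 → $41,407.49; payment $9,165.60; balance $32,241.89
Installment 3: opening $32,241.89; interest $333.00 → $32,574.89; payment $11,588.01; balance $20,986.88
Installment 4: opening $20,986.88; interest $333.00 → $21,319.88; payment $14,010.42; balance $7,309.46
Installment 5: opening $7,309.46; interest $333.00 → $7,642.46; payment $7,642.46; balance $0.00
Total interest: $333.00 + $333.00 + $333.00 + $333.00 + $333.00 = $1,665.00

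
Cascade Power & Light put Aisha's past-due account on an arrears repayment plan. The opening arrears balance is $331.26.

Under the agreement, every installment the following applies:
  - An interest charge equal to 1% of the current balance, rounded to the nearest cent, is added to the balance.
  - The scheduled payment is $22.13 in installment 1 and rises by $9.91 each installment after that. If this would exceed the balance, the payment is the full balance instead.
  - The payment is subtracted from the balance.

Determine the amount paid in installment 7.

$65.49

Installment 1: $331.26 +$3.31 interest = $334.57; pay $22.13 → $312.44
Installment 2: $312.44 +$3.12 interest = $315.56; pay $32.04 → $283.52
Installment 3: $283.52 +$2.84 interest = $286.36; pay $41.95 → $244.41
Installment 4: $244.41 +$2.44 interest = $246.85; pay $51.86 → $194.99
Installment 5: $194.99 +$1.95 interest = $196.94; pay $61.77 → $135.17
Installment 6: $135.17 +$1.35 interest = $136.52; pay $71.68 → $64.84
Installment 7: $64.84 +$0.65 interest = $65.49; pay $65.49 → $0.00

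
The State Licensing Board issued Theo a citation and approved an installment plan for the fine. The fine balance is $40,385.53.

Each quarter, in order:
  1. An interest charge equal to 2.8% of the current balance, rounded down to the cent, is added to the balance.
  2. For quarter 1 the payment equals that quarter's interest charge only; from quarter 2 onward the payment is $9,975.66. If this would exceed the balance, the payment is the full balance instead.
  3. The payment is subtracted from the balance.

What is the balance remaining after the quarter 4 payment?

$13,101.01

# | Opening | Interest | Payment | End bal
1 | $40,385.53 | $1,130.79 | $1,130.79 | $40,385.53
2 | $40,385.53 | $1,130.79 | $9,975.66 | $31,540.66
3 | $31,540.66 | $883.13 | $9,975.66 | $22,448.13
4 | $22,448.13 | $628.54 | $9,975.66 | $13,101.01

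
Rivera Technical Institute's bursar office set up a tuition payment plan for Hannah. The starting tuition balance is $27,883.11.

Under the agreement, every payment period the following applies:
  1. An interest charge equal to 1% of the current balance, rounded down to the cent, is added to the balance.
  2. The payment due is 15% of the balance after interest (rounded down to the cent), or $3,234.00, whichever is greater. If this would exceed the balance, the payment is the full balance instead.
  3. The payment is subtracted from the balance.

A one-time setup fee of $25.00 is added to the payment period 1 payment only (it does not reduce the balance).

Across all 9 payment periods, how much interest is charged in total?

$1,310.01

Payment period 1: opening $27,883.11; interest $278.83 → $28,161.94; payment $4,224.29 (+ $25.00 fee); balance $23,937.65
Payment period 2: opening $23,937.65; interest $239.37 → $24,177.02; payment $3,626.55; balance $20,550.47
Payment period 3: opening $20,550.47; interest $205.50 → $20,755.97; payment $3,234.00; balance $17,521.97
Payment period 4: opening $17,521.97; interest $175.21 → $17,697.18; payment $3,234.00; balance $14,463.18
Payment period 5: opening $14,463.18; interest $144.63 → $14,607.81; payment $3,234.00; balance $11,373.81
Payment period 6: opening $11,373.81; interest $113.73 → $11,487.54; payment $3,234.00; balance $8,253.54
Payment period 7: opening $8,253.54; interest $82.53 → $8,336.07; payment $3,234.00; balance $5,102.07
Payment period 8: opening $5,102.07; interest $51.02 → $5,153.09; payment $3,234.00; balance $1,919.09
Payment period 9: opening $1,919.09; interest $19.19 → $1,938.28; payment $1,938.28; balance $0.00
Total interest: $278.83 + $239.37 + $205.50 + $175.21 + $144.63 + $113.73 + $82.53 + $51.02 + $19.19 = $1,310.01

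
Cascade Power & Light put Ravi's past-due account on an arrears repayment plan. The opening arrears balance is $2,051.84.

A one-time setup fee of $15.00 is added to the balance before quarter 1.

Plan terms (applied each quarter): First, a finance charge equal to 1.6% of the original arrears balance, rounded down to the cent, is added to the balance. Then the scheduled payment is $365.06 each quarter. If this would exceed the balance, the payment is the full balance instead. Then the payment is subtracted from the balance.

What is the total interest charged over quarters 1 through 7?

$229.74

Quarter 1: $2,066.84 +$32.82 interest = $2,099.66; pay $365.06 → $1,734.60
Quarter 2: $1,734.60 +$32.82 interest = $1,767.42; pay $365.06 → $1,402.36
Quarter 3: $1,402.36 +$32.82 interest = $1,435.18; pay $365.06 → $1,070.12
Quarter 4: $1,070.12 +$32.82 interest = $1,102.94; pay $365.06 → $737.88
Quarter 5: $737.88 +$32.82 interest = $770.70; pay $365.06 → $405.64
Quarter 6: $405.64 +$32.82 interest = $438.46; pay $365.06 → $73.40
Quarter 7: $73.40 +$32.82 interest = $106.22; pay $106.22 → $0.00
Total interest: $32.82 + $32.82 + $32.82 + $32.82 + $32.82 + $32.82 + $32.82 = $229.74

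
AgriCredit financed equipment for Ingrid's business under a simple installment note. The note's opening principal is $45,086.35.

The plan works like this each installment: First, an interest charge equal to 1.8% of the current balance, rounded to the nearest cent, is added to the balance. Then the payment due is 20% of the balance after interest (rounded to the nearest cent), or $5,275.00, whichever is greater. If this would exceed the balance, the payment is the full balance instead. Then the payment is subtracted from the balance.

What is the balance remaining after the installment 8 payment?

# | Opening | Interest | Payment | End bal
1 | $45,086.35 | $811.55 | $9,179.58 | $36,718.32
2 | $36,718.32 | $660.93 | $7,475.85 | $29,903.40
3 | $29,903.40 | $538.26 | $6,088.33 | $24,353.33
4 | $24,353.33 | $438.36 | $5,275.00 | $19,516.69
5 | $19,516.69 | $351.30 | $5,275.00 | $14,592.99
6 | $14,592.99 | $262.67 | $5,275.00 | $9,580.66
7 | $9,580.66 | $172.45 | $5,275.00 | $4,478.11
8 | $4,478.11 | $80.61 | $4,558.72 | $0.00

$0.00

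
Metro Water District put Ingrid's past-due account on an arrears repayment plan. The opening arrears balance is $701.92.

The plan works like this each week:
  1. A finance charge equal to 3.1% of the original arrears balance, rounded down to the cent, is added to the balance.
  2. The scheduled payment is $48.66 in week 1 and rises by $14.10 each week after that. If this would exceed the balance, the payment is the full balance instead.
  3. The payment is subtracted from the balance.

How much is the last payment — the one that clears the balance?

Week 1: opening $701.92; interest $21.75 → $723.67; payment $48.66; balance $675.01
Week 2: opening $675.01; interest $21.75 → $696.76; payment $62.76; balance $634.00
Week 3: opening $634.00; interest $21.75 → $655.75; payment $76.86; balance $578.89
Week 4: opening $578.89; interest $21.75 → $600.64; payment $90.96; balance $509.68
Week 5: opening $509.68; interest $21.75 → $531.43; payment $105.06; balance $426.37
Week 6: opening $426.37; interest $21.75 → $448.12; payment $119.16; balance $328.96
Week 7: opening $328.96; interest $21.75 → $350.71; payment $133.26; balance $217.45
Week 8: opening $217.45; interest $21.75 → $239.20; payment $147.36; balance $91.84
Week 9: opening $91.84; interest $21.75 → $113.59; payment $113.59; balance $0.00

$113.59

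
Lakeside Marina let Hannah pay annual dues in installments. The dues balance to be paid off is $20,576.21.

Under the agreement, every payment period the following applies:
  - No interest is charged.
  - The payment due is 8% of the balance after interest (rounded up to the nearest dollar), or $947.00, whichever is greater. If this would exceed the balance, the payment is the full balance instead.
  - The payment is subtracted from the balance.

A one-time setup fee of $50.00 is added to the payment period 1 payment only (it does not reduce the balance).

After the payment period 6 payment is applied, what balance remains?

$12,473.21

Payment period 1: $20,576.21 − $1,647.00 (+ $50.00 fee) → $18,929.21
Payment period 2: $18,929.21 − $1,515.00 → $17,414.21
Payment period 3: $17,414.21 − $1,394.00 → $16,020.21
Payment period 4: $16,020.21 − $1,282.00 → $14,738.21
Payment period 5: $14,738.21 − $1,180.00 → $13,558.21
Payment period 6: $13,558.21 − $1,085.00 → $12,473.21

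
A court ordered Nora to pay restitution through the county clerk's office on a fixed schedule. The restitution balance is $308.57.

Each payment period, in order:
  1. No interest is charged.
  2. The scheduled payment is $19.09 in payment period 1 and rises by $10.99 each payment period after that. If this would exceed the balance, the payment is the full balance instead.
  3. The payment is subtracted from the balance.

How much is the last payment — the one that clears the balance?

$29.18

# | Opening | Payment | End bal
1 | $308.57 | $19.09 | $289.48
2 | $289.48 | $30.08 | $259.40
3 | $259.40 | $41.07 | $218.33
4 | $218.33 | $52.06 | $166.27
5 | $166.27 | $63.05 | $103.22
6 | $103.22 | $74.04 | $29.18
7 | $29.18 | $29.18 | $0.00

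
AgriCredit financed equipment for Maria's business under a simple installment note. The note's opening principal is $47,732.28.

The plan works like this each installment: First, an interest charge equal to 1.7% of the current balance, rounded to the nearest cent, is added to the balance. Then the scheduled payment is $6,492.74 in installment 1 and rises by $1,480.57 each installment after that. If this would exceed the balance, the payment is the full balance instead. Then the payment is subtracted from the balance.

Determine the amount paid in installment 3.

Installment 1: opening $47,732.28; interest $811.45 → $48,543.73; payment $6,492.74; balance $42,050.99
Installment 2: opening $42,050.99; interest $714.87 → $42,765.86; payment $7,973.31; balance $34,792.55
Installment 3: opening $34,792.55; interest $591.47 → $35,384.02; payment $9,453.88; balance $25,930.14

$9,453.88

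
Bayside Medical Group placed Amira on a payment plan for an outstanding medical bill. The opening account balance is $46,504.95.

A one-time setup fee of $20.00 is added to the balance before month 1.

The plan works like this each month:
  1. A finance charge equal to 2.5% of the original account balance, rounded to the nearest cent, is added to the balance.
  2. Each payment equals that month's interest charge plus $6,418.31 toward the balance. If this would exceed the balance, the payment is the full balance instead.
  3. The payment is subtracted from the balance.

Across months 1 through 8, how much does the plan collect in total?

Month 1: $46,524.95 +$1,162.62 interest = $47,687.57; pay $7,580.93 → $40,106.64
Month 2: $40,106.64 +$1,162.62 interest = $41,269.26; pay $7,580.93 → $33,688.33
Month 3: $33,688.33 +$1,162.62 interest = $34,850.95; pay $7,580.93 → $27,270.02
Month 4: $27,270.02 +$1,162.62 interest = $28,432.64; pay $7,580.93 → $20,851.71
Month 5: $20,851.71 +$1,162.62 interest = $22,014.33; pay $7,580.93 → $14,433.40
Month 6: $14,433.40 +$1,162.62 interest = $15,596.02; pay $7,580.93 → $8,015.09
Month 7: $8,015.09 +$1,162.62 interest = $9,177.71; pay $7,580.93 → $1,596.78
Month 8: $1,596.78 +$1,162.62 interest = $2,759.40; pay $2,759.40 → $0.00
Total paid: $55,825.91

$55,825.91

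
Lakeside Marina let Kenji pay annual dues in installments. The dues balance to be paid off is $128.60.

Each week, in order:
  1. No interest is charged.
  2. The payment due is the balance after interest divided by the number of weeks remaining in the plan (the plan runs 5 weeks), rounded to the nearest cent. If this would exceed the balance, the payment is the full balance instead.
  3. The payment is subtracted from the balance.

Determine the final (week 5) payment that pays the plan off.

Week 1: opening $128.60; payment $25.72; balance $102.88
Week 2: opening $102.88; payment $25.72; balance $77.16
Week 3: opening $77.16; payment $25.72; balance $51.44
Week 4: opening $51.44; payment $25.72; balance $25.72
Week 5: opening $25.72; payment $25.72; balance $0.00

$25.72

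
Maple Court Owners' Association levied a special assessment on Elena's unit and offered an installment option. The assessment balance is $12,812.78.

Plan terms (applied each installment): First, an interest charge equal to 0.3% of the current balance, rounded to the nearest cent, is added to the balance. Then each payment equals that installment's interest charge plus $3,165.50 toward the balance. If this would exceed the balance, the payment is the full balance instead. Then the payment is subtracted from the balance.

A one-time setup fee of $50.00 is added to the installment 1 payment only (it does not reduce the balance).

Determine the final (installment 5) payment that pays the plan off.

Installment 1: opening $12,812.78; interest $38.44 → $12,851.22; payment $3,203.94 (+ $50.00 fee); balance $9,647.28
Installment 2: opening $9,647.28; interest $28.94 → $9,676.22; payment $3,194.44; balance $6,481.78
Installment 3: opening $6,481.78; interest $19.45 → $6,501.23; payment $3,184.95; balance $3,316.28
Installment 4: opening $3,316.28; interest $9.95 → $3,326.23; payment $3,175.45; balance $150.78
Installment 5: opening $150.78; interest $0.45 → $151.23; payment $151.23; balance $0.00

$151.23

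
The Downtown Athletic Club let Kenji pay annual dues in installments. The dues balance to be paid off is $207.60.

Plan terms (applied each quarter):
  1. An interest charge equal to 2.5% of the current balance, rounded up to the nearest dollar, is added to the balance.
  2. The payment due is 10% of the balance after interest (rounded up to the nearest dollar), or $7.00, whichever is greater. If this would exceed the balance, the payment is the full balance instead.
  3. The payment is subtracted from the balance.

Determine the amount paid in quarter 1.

Quarter 1: $207.60 +$6.00 interest = $213.60; pay $22.00 → $191.60

$22.00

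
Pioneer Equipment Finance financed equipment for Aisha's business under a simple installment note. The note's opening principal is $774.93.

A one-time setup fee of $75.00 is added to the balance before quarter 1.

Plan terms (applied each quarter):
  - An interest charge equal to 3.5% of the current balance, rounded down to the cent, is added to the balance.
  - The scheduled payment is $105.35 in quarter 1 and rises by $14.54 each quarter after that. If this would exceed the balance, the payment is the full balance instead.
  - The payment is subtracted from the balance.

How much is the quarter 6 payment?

$178.05

# | Opening | Interest | Payment | End bal
1 | $849.93 | $29.74 | $105.35 | $774.32
2 | $774.32 | $27.10 | $119.89 | $681.53
3 | $681.53 | $23.85 | $134.43 | $570.95
4 | $570.95 | $19.98 | $148.97 | $441.96
5 | $441.96 | $15.46 | $163.51 | $293.91
6 | $293.91 | $10.28 | $178.05 | $126.14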